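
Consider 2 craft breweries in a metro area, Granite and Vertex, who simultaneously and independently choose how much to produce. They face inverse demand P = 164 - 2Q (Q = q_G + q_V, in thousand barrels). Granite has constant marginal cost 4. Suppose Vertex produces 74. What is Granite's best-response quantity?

With the rival's output fixed at 74, Granite's profit is π_G = (164 - 2·74 - 2q_G)q_G - (4q_G) = (16 - 2q_G)q_G - (4q_G).
∂π_G/∂q_G = 12 - 4q_G = 0, so q_G = 3.

3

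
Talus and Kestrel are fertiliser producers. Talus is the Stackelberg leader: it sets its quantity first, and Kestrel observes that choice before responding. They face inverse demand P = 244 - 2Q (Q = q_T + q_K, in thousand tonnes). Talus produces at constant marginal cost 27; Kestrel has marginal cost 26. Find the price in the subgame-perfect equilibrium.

The follower Kestrel best-responds to any q_T: π_K = (244 - 2Q)q_K - 26q_K.
Follower FOC: 218 - 2q_T - 4q_K = 0, so q_K(q_T) = (218 - 2q_T)/4.
Talus substitutes q_K(q_T) into its own profit: π_T = q_T(244 - 2q_T - (218 - 2q_T)/2) - 27q_T = (135 - q_T)q_T - 27q_T.
Maximising: ∂π_T/∂q_T = 108 - 2q_T = 0, giving q_T = 54.
Then q_K = (218 - 2·54)/4 = 55/2.
Total output Q = 163/2, so price P = 244 - 2·(163/2) = 81.

81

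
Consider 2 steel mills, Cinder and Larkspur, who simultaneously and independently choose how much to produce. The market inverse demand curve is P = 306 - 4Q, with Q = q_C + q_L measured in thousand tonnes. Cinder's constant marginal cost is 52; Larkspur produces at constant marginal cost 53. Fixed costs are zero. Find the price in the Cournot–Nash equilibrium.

Cinder's profit: π_C = (306 - 4Q)q_C - (52q_C). Setting ∂π_C/∂q_C = 0: 254 - 8q_C - 4(q_L) = 0.
Larkspur's profit: π_L = (306 - 4Q)q_L - (53q_L). Setting ∂π_L/∂q_L = 0: 253 - 8q_L - 4(q_C) = 0.
Best responses: q_C = (254 - 4q_L)/8, q_L = (253 - 4q_C)/8.
Solving the pair: q_C = 85/4, q_L = 21.
Total output Q = 169/4, so price P = 306 - 4·(169/4) = 137.

137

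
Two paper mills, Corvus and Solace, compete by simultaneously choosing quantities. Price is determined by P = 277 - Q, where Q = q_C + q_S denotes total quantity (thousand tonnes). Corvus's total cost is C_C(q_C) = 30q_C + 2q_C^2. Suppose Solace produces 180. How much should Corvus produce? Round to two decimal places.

With the rival's output fixed at 180, Corvus's profit is π_C = (277 - 180 - q_C)q_C - (30q_C + 2q_C²) = (97 - q_C)q_C - (30q_C + 2q_C²).
∂π_C/∂q_C = 67 - 6q_C = 0, so q_C = 67/6.

11.17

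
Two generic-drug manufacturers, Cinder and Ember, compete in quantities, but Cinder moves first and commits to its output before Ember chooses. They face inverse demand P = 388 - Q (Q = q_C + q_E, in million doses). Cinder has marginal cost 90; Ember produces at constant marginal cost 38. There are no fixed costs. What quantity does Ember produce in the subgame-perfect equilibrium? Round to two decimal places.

The follower Ember best-responds to any q_C: π_E = (388 - Q)q_E - 38q_E.
Setting the follower's marginal profit to zero, 350 - q_C - 2q_E = 0, i.e. q_E = (350 - q_C)/2.
Cinder substitutes q_E(q_C) into its own profit: π_C = q_C(388 - q_C - (350 - q_C)/2) - 90q_C = (213 - (1/2)q_C)q_C - 90q_C.
Maximising: ∂π_C/∂q_C = 123 - q_C = 0, giving q_C = 123.
Then q_E = (350 - 123)/2 = 227/2.

113.50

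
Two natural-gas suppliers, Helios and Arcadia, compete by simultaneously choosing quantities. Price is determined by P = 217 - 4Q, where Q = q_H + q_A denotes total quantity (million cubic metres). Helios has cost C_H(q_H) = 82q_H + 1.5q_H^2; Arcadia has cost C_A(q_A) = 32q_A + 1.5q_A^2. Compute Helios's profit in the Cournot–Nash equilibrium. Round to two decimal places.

Helios's profit: π_H = (217 - 4Q)q_H - (82q_H + (3/2)q_H²). Setting ∂π_H/∂q_H = 0: 135 - 11q_H - 4(q_A) = 0.
Arcadia's profit: π_A = (217 - 4Q)q_A - (32q_A + (3/2)q_A²). Setting ∂π_A/∂q_A = 0: 185 - 11q_A - 4(q_H) = 0.
So q_H = (135 - 4q_A)/11 and q_A = (185 - 4q_H)/11.
Solving the pair: q_H = 149/21, q_A = 299/21.
Price P = 217 - 4·(64/3) = 395/3.
Helios's profit: (395/3)·(149/21) - 82·(149/21) - (3/2)(149/21)² = 276.8832.

276.88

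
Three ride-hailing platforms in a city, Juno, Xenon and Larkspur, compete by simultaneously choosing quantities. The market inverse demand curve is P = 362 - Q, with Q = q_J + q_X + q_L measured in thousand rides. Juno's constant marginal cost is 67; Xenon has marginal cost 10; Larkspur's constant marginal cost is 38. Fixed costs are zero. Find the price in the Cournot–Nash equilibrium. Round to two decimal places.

119.25

Juno's profit: π_J = (362 - Q)q_J - (67q_J). Setting ∂π_J/∂q_J = 0: 295 - 2q_J - (q_X + q_L) = 0.
Xenon's profit: π_X = (362 - Q)q_X - (10q_X). Setting ∂π_X/∂q_X = 0: 352 - 2q_X - (q_J + q_L) = 0.
Larkspur's profit: π_L = (362 - Q)q_L - (38q_L). Setting ∂π_L/∂q_L = 0: 324 - 2q_L - (q_J + q_X) = 0.
Summing all 3 equations gives 971 − 4Q = 0, hence Q = 971/4.
Back-substituting: q_J = (295 − 971/4) = 209/4, q_X = (352 − 971/4) = 437/4, q_L = (324 − 971/4) = 325/4.
Total output Q = 971/4, so price P = 362 - 971/4 = 477/4.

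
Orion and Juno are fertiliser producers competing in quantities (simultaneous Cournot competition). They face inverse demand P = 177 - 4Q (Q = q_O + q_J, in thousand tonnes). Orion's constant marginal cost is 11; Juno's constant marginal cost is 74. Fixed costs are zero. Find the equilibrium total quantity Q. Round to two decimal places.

Orion's profit: π_O = (177 - 4Q)q_O - (11q_O). Setting ∂π_O/∂q_O = 0: 166 - 8q_O - 4(q_J) = 0.
Juno's first-order condition: 103 - 8q_J - 4(q_O) = 0.
Best responses: q_O = (166 - 4q_J)/8, q_J = (103 - 4q_O)/8.
Solving the pair: q_O = 229/12, q_J = 10/3.
Total output Q = 229/12 + 10/3 = 269/12.

22.42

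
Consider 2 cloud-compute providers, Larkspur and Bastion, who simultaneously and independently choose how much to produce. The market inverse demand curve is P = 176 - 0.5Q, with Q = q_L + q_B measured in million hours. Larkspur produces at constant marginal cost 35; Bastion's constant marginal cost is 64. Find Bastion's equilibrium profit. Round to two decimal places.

1530.89

Larkspur's profit: π_L = (176 - 0.5Q)q_L - (35q_L). Setting ∂π_L/∂q_L = 0: 141 - q_L - (1/2)(q_B) = 0.
Bastion's first-order condition: 112 - q_B - (1/2)(q_L) = 0.
Best responses: q_L = (141 - (1/2)q_B), q_B = (112 - (1/2)q_L).
Solving the pair: q_L = 340/3, q_B = 166/3.
Price P = 176 - (1/2)·(506/3) = 275/3.
Bastion's profit: (275/3 - 64)·(166/3) = 1530.8889.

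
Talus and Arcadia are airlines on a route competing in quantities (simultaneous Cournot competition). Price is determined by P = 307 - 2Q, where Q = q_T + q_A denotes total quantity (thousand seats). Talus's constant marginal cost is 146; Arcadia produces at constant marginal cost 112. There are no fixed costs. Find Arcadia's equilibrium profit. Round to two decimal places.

2913.39

Talus's profit: π_T = (307 - 2Q)q_T - (146q_T). Setting ∂π_T/∂q_T = 0: 161 - 4q_T - 2(q_A) = 0.
Arcadia's profit: π_A = (307 - 2Q)q_A - (112q_A). Setting ∂π_A/∂q_A = 0: 195 - 4q_A - 2(q_T) = 0.
Rearranging gives the reaction functions q_T = (161 - 2q_A)/4 and q_A = (195 - 2q_T)/4.
Substituting one into the other gives q_T = 127/6 and q_A = 229/6.
Price P = 307 - 2·(178/3) = 565/3.
Arcadia's profit: (565/3 - 112)·(229/6) = 2913.3889.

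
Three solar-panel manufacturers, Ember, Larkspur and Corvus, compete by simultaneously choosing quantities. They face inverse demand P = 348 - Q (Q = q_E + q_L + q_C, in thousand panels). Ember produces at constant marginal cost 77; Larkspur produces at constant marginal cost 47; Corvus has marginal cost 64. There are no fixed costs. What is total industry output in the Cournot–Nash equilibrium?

214

Ember's profit: π_E = (348 - Q)q_E - (77q_E). Setting ∂π_E/∂q_E = 0: 271 - 2q_E - (q_L + q_C) = 0.
Larkspur's first-order condition: 301 - 2q_L - (q_E + q_C) = 0.
Corvus's profit: π_C = (348 - Q)q_C - (64q_C). Setting ∂π_C/∂q_C = 0: 284 - 2q_C - (q_E + q_L) = 0.
Summing all 3 equations gives 856 − 4Q = 0, hence Q = 214.
Back-substituting: q_E = (271 − 214) = 57, q_L = (301 − 214) = 87, q_C = (284 − 214) = 70.
Total output Q = 57 + 87 + 70 = 214.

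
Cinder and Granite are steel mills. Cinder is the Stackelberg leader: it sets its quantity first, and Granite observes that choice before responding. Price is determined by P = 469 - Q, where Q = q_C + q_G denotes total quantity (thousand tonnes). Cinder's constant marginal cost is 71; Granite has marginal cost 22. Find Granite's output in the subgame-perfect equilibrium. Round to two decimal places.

136.25

The follower Granite best-responds to any q_C: π_G = (469 - Q)q_G - 22q_G.
∂π_G/∂q_G = 447 - q_C - 2q_G = 0 gives the reaction function q_G = (447 - q_C)/2.
Cinder substitutes q_G(q_C) into its own profit: π_C = q_C(469 - q_C - (447 - q_C)/2) - 71q_C = (491/2 - (1/2)q_C)q_C - 71q_C.
Leader FOC: 349/2 - q_C = 0, so q_C = 349/2.
Then q_G = (447 - 349/2)/2 = 545/4.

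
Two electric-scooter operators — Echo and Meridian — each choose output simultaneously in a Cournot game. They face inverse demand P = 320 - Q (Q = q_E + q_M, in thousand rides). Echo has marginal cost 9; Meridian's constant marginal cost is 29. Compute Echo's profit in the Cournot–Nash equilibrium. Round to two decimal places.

12173.44

Echo's profit: π_E = (320 - Q)q_E - (9q_E). Setting ∂π_E/∂q_E = 0: 311 - 2q_E - (q_M) = 0.
Meridian's first-order condition: 291 - 2q_M - (q_E) = 0.
So q_E = (311 - q_M)/2 and q_M = (291 - q_E)/2.
Substituting one into the other gives q_E = 331/3 and q_M = 271/3.
Price P = 320 - 602/3 = 358/3.
Echo's profit: (358/3 - 9)·(331/3) = 12173.4444.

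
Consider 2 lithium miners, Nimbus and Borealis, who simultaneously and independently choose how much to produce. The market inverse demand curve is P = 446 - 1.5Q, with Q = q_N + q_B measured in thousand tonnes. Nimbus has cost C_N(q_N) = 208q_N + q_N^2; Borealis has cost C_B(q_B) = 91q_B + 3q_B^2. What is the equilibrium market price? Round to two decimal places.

Nimbus's profit: π_N = (446 - 1.5Q)q_N - (208q_N + q_N²). Setting ∂π_N/∂q_N = 0: 238 - 5q_N - (3/2)(q_B) = 0.
Borealis's profit: π_B = (446 - 1.5Q)q_B - (91q_B + 3q_B²). Setting ∂π_B/∂q_B = 0: 355 - 9q_B - (3/2)(q_N) = 0.
Best responses: q_N = (238 - (3/2)q_B)/5, q_B = (355 - (3/2)q_N)/9.
Substituting one into the other gives q_N = 37.6491 and q_B = 33.1696.
Total output Q = 70.8187, so price P = 446 - (3/2)·70.8187 = 339.7719.

339.77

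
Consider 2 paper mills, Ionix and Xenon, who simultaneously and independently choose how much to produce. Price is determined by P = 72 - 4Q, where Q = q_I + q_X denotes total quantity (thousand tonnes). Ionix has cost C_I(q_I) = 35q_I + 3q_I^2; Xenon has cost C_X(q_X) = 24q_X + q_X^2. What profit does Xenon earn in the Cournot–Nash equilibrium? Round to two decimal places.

Ionix's profit: π_I = (72 - 4Q)q_I - (35q_I + 3q_I²). Setting ∂π_I/∂q_I = 0: 37 - 14q_I - 4(q_X) = 0.
Xenon's first-order condition: 48 - 10q_X - 4(q_I) = 0.
Best responses: q_I = (37 - 4q_X)/14, q_X = (48 - 4q_I)/10.
Solving the pair: q_I = 89/62, q_X = 131/31.
Price P = 72 - 4·(351/62) = 1530/31.
Xenon's profit: (1530/31)·(131/31) - 24·(131/31) - (131/31)² = 89.2872.

89.29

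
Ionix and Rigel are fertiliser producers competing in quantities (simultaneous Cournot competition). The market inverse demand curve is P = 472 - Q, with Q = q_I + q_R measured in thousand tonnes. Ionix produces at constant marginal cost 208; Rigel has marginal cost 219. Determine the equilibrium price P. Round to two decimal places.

299.67

Ionix's profit: π_I = (472 - Q)q_I - (208q_I). Setting ∂π_I/∂q_I = 0: 264 - 2q_I - (q_R) = 0.
Rigel's first-order condition: 253 - 2q_R - (q_I) = 0.
Rearranging gives the reaction functions q_I = (264 - q_R)/2 and q_R = (253 - q_I)/2.
Substituting one into the other gives q_I = 275/3 and q_R = 242/3.
Total output Q = 517/3, so price P = 472 - 517/3 = 899/3.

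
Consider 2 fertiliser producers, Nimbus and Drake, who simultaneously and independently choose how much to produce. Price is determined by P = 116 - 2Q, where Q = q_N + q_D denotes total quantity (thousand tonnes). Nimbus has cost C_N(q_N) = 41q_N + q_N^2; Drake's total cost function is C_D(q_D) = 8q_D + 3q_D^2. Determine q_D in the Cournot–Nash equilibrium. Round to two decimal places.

8.89

Nimbus's profit: π_N = (116 - 2Q)q_N - (41q_N + q_N²). Setting ∂π_N/∂q_N = 0: 75 - 6q_N - 2(q_D) = 0.
Drake's first-order condition: 108 - 10q_D - 2(q_N) = 0.
Rearranging gives the reaction functions q_N = (75 - 2q_D)/6 and q_D = (108 - 2q_N)/10.
Solving the pair: q_N = 267/28, q_D = 249/28.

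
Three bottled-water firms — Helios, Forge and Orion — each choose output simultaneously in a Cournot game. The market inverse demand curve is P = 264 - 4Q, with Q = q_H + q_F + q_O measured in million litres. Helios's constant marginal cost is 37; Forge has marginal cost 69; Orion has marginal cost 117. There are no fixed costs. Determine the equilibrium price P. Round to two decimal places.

121.75

Helios's profit: π_H = (264 - 4Q)q_H - (37q_H). Setting ∂π_H/∂q_H = 0: 227 - 8q_H - 4(q_F + q_O) = 0.
Forge's first-order condition: 195 - 8q_F - 4(q_H + q_O) = 0.
Orion's first-order condition: 147 - 8q_O - 4(q_H + q_F) = 0.
Adding the 3 first-order conditions: 569 − 16Q = 0, so Q = 569/16.
Back-substituting: q_H = (227 − 569/4)/4 = 339/16, q_F = (195 − 569/4)/4 = 211/16, q_O = (147 − 569/4)/4 = 19/16.
Total output Q = 569/16, so price P = 264 - 4·(569/16) = 487/4.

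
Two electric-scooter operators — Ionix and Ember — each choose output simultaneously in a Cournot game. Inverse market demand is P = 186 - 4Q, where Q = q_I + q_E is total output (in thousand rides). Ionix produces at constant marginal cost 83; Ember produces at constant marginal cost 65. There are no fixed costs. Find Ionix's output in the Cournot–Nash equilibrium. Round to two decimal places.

Ionix's profit: π_I = (186 - 4Q)q_I - (83q_I). Setting ∂π_I/∂q_I = 0: 103 - 8q_I - 4(q_E) = 0.
Ember's first-order condition: 121 - 8q_E - 4(q_I) = 0.
So q_I = (103 - 4q_E)/8 and q_E = (121 - 4q_I)/8.
Substituting one into the other gives q_I = 85/12 and q_E = 139/12.

7.08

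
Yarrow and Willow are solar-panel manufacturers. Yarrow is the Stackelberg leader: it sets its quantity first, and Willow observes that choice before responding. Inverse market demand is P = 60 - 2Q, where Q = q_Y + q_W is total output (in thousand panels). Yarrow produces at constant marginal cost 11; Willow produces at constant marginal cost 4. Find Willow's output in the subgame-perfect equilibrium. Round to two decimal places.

8.75

Solve by backward induction. Given q_Y, the follower Willow maximises π_W = (60 - 2q_Y - 2q_W)q_W - 4q_W.
∂π_W/∂q_W = 56 - 2q_Y - 4q_W = 0 gives the reaction function q_W = (56 - 2q_Y)/4.
The leader anticipates this reaction. Substituting into P = 60 - 2Q gives P = 32 - q_Y, so π_Y = (32 - q_Y)q_Y - 11q_Y.
The leader's first-order condition 21 - 2q_Y = 0 yields q_Y = 21/2.
Then q_W = (56 - 2·(21/2))/4 = 35/4.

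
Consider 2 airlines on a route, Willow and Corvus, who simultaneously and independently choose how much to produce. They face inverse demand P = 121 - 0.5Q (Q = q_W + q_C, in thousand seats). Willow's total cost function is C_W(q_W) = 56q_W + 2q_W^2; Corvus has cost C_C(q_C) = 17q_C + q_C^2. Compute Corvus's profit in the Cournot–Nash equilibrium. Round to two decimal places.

1638.54

Willow's profit: π_W = (121 - 0.5Q)q_W - (56q_W + 2q_W²). Setting ∂π_W/∂q_W = 0: 65 - 5q_W - (1/2)(q_C) = 0.
Corvus's first-order condition: 104 - 3q_C - (1/2)(q_W) = 0.
Rearranging gives the reaction functions q_W = (65 - (1/2)q_C)/5 and q_C = (104 - (1/2)q_W)/3.
Solving the pair: q_W = 572/59, q_C = 1950/59.
Price P = 121 - (1/2)·42.7458 = 99.6271.
Corvus's profit: 99.6271·(1950/59) - 17·(1950/59) - (1950/59)² = 1638.5378.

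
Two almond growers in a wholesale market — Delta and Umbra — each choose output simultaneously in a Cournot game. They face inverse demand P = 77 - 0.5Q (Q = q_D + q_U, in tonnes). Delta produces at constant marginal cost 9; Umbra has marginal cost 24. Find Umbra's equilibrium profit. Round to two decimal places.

Delta's profit: π_D = (77 - 0.5Q)q_D - (9q_D). Setting ∂π_D/∂q_D = 0: 68 - q_D - (1/2)(q_U) = 0.
Umbra's first-order condition: 53 - q_U - (1/2)(q_D) = 0.
Best responses: q_D = (68 - (1/2)q_U), q_U = (53 - (1/2)q_D).
Solving the pair: q_D = 166/3, q_U = 76/3.
Price P = 77 - (1/2)·(242/3) = 110/3.
Umbra's profit: (110/3 - 24)·(76/3) = 320.8889.

320.89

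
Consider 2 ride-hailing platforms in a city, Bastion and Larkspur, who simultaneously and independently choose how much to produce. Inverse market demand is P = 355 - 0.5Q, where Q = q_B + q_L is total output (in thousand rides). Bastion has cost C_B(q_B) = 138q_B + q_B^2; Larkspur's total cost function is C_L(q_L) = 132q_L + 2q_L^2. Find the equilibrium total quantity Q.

Bastion's profit: π_B = (355 - 0.5Q)q_B - (138q_B + q_B²). Setting ∂π_B/∂q_B = 0: 217 - 3q_B - (1/2)(q_L) = 0.
Larkspur's first-order condition: 223 - 5q_L - (1/2)(q_B) = 0.
Best responses: q_B = (217 - (1/2)q_L)/3, q_L = (223 - (1/2)q_B)/5.
Substituting one into the other gives q_B = 66 and q_L = 38.
Total output Q = 66 + 38 = 104.

104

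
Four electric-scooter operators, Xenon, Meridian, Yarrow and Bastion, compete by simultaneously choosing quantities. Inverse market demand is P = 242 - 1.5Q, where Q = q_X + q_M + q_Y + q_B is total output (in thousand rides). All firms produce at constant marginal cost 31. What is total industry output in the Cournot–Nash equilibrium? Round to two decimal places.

112.53

Each firm earns π_i = (242 - 1.5Q)q_i - 31q_i.
Setting ∂π_i/∂q_i = 0 with rivals' quantities fixed: 211 - 3q_i - (3/2)·Σ_{j≠i} q_j = 0.
With identical firms every q_j equals q_i, so Σ_{j≠i} q_j = 3q_i and 211 = (15/2)q_i, giving q_i = 422/15.
Total output Q = 422/15 + 422/15 + 422/15 + 422/15 = 1688/15.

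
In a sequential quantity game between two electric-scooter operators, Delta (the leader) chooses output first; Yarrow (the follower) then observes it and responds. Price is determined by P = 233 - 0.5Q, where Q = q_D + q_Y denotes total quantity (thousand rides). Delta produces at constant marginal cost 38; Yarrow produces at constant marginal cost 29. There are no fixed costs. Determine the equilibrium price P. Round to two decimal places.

Solve by backward induction. Given q_D, the follower Yarrow maximises π_Y = (233 - (1/2)q_D - (1/2)q_Y)q_Y - 29q_Y.
∂π_Y/∂q_Y = 204 - (1/2)q_D - q_Y = 0 gives the reaction function q_Y = (204 - (1/2)q_D).
Delta substitutes q_Y(q_D) into its own profit: π_D = q_D(233 - (1/2)q_D - (204 - (1/2)q_D)/2) - 38q_D = (131 - (1/4)q_D)q_D - 38q_D.
The leader's first-order condition 93 - (1/2)q_D = 0 yields q_D = 186.
Then q_Y = (204 - (1/2)·186) = 111.
Total output Q = 297, so price P = 233 - (1/2)·297 = 169/2.

84.50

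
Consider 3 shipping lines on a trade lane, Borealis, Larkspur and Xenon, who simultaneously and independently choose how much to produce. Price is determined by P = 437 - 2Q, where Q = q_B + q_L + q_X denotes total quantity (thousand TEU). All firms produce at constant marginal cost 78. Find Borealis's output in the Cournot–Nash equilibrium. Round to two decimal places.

Each firm earns π_i = (437 - 2Q)q_i - 78q_i.
Setting ∂π_i/∂q_i = 0 with rivals' quantities fixed: 359 - 4q_i - 2·Σ_{j≠i} q_j = 0.
With identical firms every q_j equals q_i, so Σ_{j≠i} q_j = 2q_i and 359 = 8q_i, giving q_i = 359/8.

44.88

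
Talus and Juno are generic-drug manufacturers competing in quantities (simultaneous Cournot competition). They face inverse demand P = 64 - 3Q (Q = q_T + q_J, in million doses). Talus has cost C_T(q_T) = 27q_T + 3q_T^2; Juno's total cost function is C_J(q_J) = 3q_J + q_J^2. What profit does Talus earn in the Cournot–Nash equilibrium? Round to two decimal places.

Talus's profit: π_T = (64 - 3Q)q_T - (27q_T + 3q_T²). Setting ∂π_T/∂q_T = 0: 37 - 12q_T - 3(q_J) = 0.
Juno's profit: π_J = (64 - 3Q)q_J - (3q_J + q_J²). Setting ∂π_J/∂q_J = 0: 61 - 8q_J - 3(q_T) = 0.
So q_T = (37 - 3q_J)/12 and q_J = (61 - 3q_T)/8.
Solving the pair: q_T = 113/87, q_J = 207/29.
Price P = 64 - 3·(734/87) = 1122/29.
Talus's profit: (1122/29)·(113/87) - 27·(113/87) - 3(113/87)² = 10.1221.

10.12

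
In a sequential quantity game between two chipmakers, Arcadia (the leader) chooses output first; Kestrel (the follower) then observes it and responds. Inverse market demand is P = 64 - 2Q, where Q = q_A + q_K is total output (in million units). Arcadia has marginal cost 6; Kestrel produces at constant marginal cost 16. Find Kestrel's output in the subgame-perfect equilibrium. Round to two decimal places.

3.50

Solve by backward induction. Given q_A, the follower Kestrel maximises π_K = (64 - 2q_A - 2q_K)q_K - 16q_K.
∂π_K/∂q_K = 48 - 2q_A - 4q_K = 0 gives the reaction function q_K = (48 - 2q_A)/4.
Arcadia substitutes q_K(q_A) into its own profit: π_A = q_A(64 - 2q_A - (48 - 2q_A)/2) - 6q_A = (40 - q_A)q_A - 6q_A.
Leader FOC: 34 - 2q_A = 0, so q_A = 17.
Then q_K = (48 - 2·17)/4 = 7/2.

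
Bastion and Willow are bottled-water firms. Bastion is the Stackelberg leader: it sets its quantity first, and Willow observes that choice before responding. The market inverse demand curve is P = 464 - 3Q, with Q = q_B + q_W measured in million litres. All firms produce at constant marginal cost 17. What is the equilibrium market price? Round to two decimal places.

128.75

Solve by backward induction. Given q_B, the follower Willow maximises π_W = (464 - 3q_B - 3q_W)q_W - 17q_W.
∂π_W/∂q_W = 447 - 3q_B - 6q_W = 0 gives the reaction function q_W = (447 - 3q_B)/6.
Bastion substitutes q_W(q_B) into its own profit: π_B = q_B(464 - 3q_B - (447 - 3q_B)/2) - 17q_B = (481/2 - (3/2)q_B)q_B - 17q_B.
The leader's first-order condition 447/2 - 3q_B = 0 yields q_B = 149/2.
Then q_W = (447 - 3·(149/2))/6 = 149/4.
Total output Q = 447/4, so price P = 464 - 3·(447/4) = 515/4.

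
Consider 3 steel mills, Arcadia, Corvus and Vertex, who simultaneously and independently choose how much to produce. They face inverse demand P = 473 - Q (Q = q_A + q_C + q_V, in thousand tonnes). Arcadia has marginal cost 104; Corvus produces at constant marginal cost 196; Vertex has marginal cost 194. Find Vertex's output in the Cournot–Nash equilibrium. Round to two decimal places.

47.75

Arcadia's profit: π_A = (473 - Q)q_A - (104q_A). Setting ∂π_A/∂q_A = 0: 369 - 2q_A - (q_C + q_V) = 0.
Corvus's profit: π_C = (473 - Q)q_C - (196q_C). Setting ∂π_C/∂q_C = 0: 277 - 2q_C - (q_A + q_V) = 0.
Vertex's profit: π_V = (473 - Q)q_V - (194q_V). Setting ∂π_V/∂q_V = 0: 279 - 2q_V - (q_A + q_C) = 0.
Adding the 3 first-order conditions: 925 − 4Q = 0, so Q = 925/4.
Back-substituting: q_A = (369 − 925/4) = 551/4, q_C = (277 − 925/4) = 183/4, q_V = (279 − 925/4) = 191/4.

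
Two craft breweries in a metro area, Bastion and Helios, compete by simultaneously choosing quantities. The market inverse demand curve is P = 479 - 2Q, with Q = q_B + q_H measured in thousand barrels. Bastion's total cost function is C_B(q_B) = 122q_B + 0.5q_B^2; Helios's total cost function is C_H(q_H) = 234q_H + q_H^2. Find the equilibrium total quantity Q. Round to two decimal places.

83.19

Bastion's profit: π_B = (479 - 2Q)q_B - (122q_B + (1/2)q_B²). Setting ∂π_B/∂q_B = 0: 357 - 5q_B - 2(q_H) = 0.
Helios's profit: π_H = (479 - 2Q)q_H - (234q_H + q_H²). Setting ∂π_H/∂q_H = 0: 245 - 6q_H - 2(q_B) = 0.
Rearranging gives the reaction functions q_B = (357 - 2q_H)/5 and q_H = (245 - 2q_B)/6.
Substituting one into the other gives q_B = 826/13 and q_H = 511/26.
Total output Q = 826/13 + 511/26 = 83.1923.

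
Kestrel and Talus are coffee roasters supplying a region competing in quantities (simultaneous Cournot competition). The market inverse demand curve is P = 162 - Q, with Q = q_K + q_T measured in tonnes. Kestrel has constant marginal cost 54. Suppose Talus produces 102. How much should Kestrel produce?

3

With the rival's output fixed at 102, Kestrel's profit is π_K = (162 - 102 - q_K)q_K - (54q_K) = (60 - q_K)q_K - (54q_K).
∂π_K/∂q_K = 6 - 2q_K = 0, so q_K = 3.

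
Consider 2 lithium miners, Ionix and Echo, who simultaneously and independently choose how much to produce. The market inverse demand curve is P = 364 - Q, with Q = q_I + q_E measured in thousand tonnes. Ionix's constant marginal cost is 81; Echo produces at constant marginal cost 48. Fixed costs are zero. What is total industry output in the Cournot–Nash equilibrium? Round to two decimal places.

Ionix's profit: π_I = (364 - Q)q_I - (81q_I). Setting ∂π_I/∂q_I = 0: 283 - 2q_I - (q_E) = 0.
Echo's first-order condition: 316 - 2q_E - (q_I) = 0.
Rearranging gives the reaction functions q_I = (283 - q_E)/2 and q_E = (316 - q_I)/2.
Substituting one into the other gives q_I = 250/3 and q_E = 349/3.
Total output Q = 250/3 + 349/3 = 599/3.

199.67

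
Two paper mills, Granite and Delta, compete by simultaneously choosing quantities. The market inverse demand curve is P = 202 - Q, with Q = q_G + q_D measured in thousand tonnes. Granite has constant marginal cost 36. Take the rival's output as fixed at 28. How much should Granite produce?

With the rival's output fixed at 28, Granite's profit is π_G = (202 - 28 - q_G)q_G - (36q_G) = (174 - q_G)q_G - (36q_G).
∂π_G/∂q_G = 138 - 2q_G = 0, so q_G = 69.

69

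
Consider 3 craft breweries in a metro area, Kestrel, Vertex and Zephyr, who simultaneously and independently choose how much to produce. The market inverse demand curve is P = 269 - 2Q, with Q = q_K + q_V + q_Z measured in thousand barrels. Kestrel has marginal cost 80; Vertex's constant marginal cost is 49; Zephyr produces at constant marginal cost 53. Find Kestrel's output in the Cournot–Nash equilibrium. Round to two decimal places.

Kestrel's profit: π_K = (269 - 2Q)q_K - (80q_K). Setting ∂π_K/∂q_K = 0: 189 - 4q_K - 2(q_V + q_Z) = 0.
Vertex's profit: π_V = (269 - 2Q)q_V - (49q_V). Setting ∂π_V/∂q_V = 0: 220 - 4q_V - 2(q_K + q_Z) = 0.
Zephyr's profit: π_Z = (269 - 2Q)q_Z - (53q_Z). Setting ∂π_Z/∂q_Z = 0: 216 - 4q_Z - 2(q_K + q_V) = 0.
Summing all 3 equations gives 625 − 8Q = 0, hence Q = 625/8.
Back-substituting: q_K = (189 − 625/4)/2 = 131/8, q_V = (220 − 625/4)/2 = 255/8, q_Z = (216 − 625/4)/2 = 239/8.

16.38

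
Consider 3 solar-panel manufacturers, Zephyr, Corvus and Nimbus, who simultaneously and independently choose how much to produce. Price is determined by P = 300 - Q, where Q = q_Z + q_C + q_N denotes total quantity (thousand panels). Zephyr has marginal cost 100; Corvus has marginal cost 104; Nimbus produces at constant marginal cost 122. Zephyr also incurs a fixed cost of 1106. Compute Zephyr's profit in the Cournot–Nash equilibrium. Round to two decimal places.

Zephyr's profit: π_Z = (300 - Q)q_Z - (100q_Z). Setting ∂π_Z/∂q_Z = 0: 200 - 2q_Z - (q_C + q_N) = 0.
Corvus's first-order condition: 196 - 2q_C - (q_Z + q_N) = 0.
Nimbus's first-order condition: 178 - 2q_N - (q_Z + q_C) = 0.
Adding the 3 first-order conditions: 574 − 4Q = 0, so Q = 287/2.
Back-substituting: q_Z = (200 − 287/2) = 113/2, q_C = (196 − 287/2) = 105/2, q_N = (178 − 287/2) = 69/2.
Price P = 300 - 287/2 = 313/2.
Zephyr's profit: (313/2 - 100)·(113/2) - 1106 = 2086.2500.

2086.25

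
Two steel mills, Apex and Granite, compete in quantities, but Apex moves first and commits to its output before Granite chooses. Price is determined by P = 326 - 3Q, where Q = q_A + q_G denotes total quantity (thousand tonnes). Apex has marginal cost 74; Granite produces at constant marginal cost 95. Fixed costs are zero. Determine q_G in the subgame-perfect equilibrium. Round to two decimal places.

The follower Granite best-responds to any q_A: π_G = (326 - 3Q)q_G - 95q_G.
Setting the follower's marginal profit to zero, 231 - 3q_A - 6q_G = 0, i.e. q_G = (231 - 3q_A)/6.
The leader anticipates this reaction. Substituting into P = 326 - 3Q gives P = 421/2 - (3/2)q_A, so π_A = (421/2 - (3/2)q_A)q_A - 74q_A.
Maximising: ∂π_A/∂q_A = 273/2 - 3q_A = 0, giving q_A = 91/2.
Then q_G = (231 - 3·(91/2))/6 = 63/4.

15.75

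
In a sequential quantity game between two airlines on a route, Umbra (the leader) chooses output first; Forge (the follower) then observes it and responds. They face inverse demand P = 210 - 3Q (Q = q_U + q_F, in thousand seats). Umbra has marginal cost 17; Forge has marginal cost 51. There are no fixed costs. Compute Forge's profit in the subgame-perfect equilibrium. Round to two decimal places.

172.52

Solve by backward induction. Given q_U, the follower Forge maximises π_F = (210 - 3q_U - 3q_F)q_F - 51q_F.
∂π_F/∂q_F = 159 - 3q_U - 6q_F = 0 gives the reaction function q_F = (159 - 3q_U)/6.
Umbra substitutes q_F(q_U) into its own profit: π_U = q_U(210 - 3q_U - (159 - 3q_U)/2) - 17q_U = (261/2 - (3/2)q_U)q_U - 17q_U.
Maximising: ∂π_U/∂q_U = 227/2 - 3q_U = 0, giving q_U = 227/6.
Then q_F = (159 - 3·(227/6))/6 = 91/12.
Price P = 210 - 3·(545/12) = 295/4.
Forge's profit: (295/4 - 51)·(91/12) = 172.5208.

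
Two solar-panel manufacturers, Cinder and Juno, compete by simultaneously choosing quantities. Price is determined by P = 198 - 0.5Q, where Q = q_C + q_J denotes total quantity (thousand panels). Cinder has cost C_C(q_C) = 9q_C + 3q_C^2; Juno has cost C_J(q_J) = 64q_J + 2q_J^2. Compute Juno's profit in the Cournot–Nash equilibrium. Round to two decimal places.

1472.99

Cinder's profit: π_C = (198 - 0.5Q)q_C - (9q_C + 3q_C²). Setting ∂π_C/∂q_C = 0: 189 - 7q_C - (1/2)(q_J) = 0.
Juno's profit: π_J = (198 - 0.5Q)q_J - (64q_J + 2q_J²). Setting ∂π_J/∂q_J = 0: 134 - 5q_J - (1/2)(q_C) = 0.
Rearranging gives the reaction functions q_C = (189 - (1/2)q_J)/7 and q_J = (134 - (1/2)q_C)/5.
Solving the pair: q_C = 25.2662, q_J = 24.2734.
Price P = 198 - (1/2)·49.5396 = 173.2302.
Juno's profit: 173.2302·24.2734 - 64·24.2734 - 2·24.2734² = 1472.9926.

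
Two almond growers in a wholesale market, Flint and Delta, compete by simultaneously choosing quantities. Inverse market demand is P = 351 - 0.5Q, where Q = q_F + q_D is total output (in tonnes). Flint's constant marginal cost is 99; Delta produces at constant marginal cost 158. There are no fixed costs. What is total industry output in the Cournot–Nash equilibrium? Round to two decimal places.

Flint's profit: π_F = (351 - 0.5Q)q_F - (99q_F). Setting ∂π_F/∂q_F = 0: 252 - q_F - (1/2)(q_D) = 0.
Delta's profit: π_D = (351 - 0.5Q)q_D - (158q_D). Setting ∂π_D/∂q_D = 0: 193 - q_D - (1/2)(q_F) = 0.
Rearranging gives the reaction functions q_F = (252 - (1/2)q_D) and q_D = (193 - (1/2)q_F).
Substituting one into the other gives q_F = 622/3 and q_D = 268/3.
Total output Q = 622/3 + 268/3 = 890/3.

296.67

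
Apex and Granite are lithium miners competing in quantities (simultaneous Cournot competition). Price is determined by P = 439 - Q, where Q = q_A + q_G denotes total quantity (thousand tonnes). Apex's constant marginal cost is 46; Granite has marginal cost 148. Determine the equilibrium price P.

Apex's profit: π_A = (439 - Q)q_A - (46q_A). Setting ∂π_A/∂q_A = 0: 393 - 2q_A - (q_G) = 0.
Granite's profit: π_G = (439 - Q)q_G - (148q_G). Setting ∂π_G/∂q_G = 0: 291 - 2q_G - (q_A) = 0.
Rearranging gives the reaction functions q_A = (393 - q_G)/2 and q_G = (291 - q_A)/2.
Substituting one into the other gives q_A = 165 and q_G = 63.
Total output Q = 228, so price P = 439 - 228 = 211.

211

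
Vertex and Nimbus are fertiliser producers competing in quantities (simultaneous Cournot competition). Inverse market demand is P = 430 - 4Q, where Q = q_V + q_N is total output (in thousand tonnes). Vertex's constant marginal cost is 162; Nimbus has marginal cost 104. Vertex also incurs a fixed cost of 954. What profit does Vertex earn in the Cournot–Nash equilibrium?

271

Vertex's profit: π_V = (430 - 4Q)q_V - (162q_V). Setting ∂π_V/∂q_V = 0: 268 - 8q_V - 4(q_N) = 0.
Nimbus's profit: π_N = (430 - 4Q)q_N - (104q_N). Setting ∂π_N/∂q_N = 0: 326 - 8q_N - 4(q_V) = 0.
So q_V = (268 - 4q_N)/8 and q_N = (326 - 4q_V)/8.
Substituting one into the other gives q_V = 35/2 and q_N = 32.
Price P = 430 - 4·(99/2) = 232.
Vertex's profit: (232 - 162)·(35/2) - 954 = 271.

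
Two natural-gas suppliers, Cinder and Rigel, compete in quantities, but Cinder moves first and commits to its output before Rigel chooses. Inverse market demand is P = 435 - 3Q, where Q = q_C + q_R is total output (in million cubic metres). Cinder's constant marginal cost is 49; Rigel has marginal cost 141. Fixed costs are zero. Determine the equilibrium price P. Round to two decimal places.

Solve by backward induction. Given q_C, the follower Rigel maximises π_R = (435 - 3q_C - 3q_R)q_R - 141q_R.
Follower FOC: 294 - 3q_C - 6q_R = 0, so q_R(q_C) = (294 - 3q_C)/6.
Cinder substitutes q_R(q_C) into its own profit: π_C = q_C(435 - 3q_C - (294 - 3q_C)/2) - 49q_C = (288 - (3/2)q_C)q_C - 49q_C.
The leader's first-order condition 239 - 3q_C = 0 yields q_C = 239/3.
Then q_R = (294 - 3·(239/3))/6 = 55/6.
Total output Q = 533/6, so price P = 435 - 3·(533/6) = 337/2.

168.50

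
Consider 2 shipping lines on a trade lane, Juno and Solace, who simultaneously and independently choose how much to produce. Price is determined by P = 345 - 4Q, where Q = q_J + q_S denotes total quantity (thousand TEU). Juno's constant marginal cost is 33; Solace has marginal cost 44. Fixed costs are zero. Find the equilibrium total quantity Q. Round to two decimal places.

Juno's profit: π_J = (345 - 4Q)q_J - (33q_J). Setting ∂π_J/∂q_J = 0: 312 - 8q_J - 4(q_S) = 0.
Solace's first-order condition: 301 - 8q_S - 4(q_J) = 0.
So q_J = (312 - 4q_S)/8 and q_S = (301 - 4q_J)/8.
Solving the pair: q_J = 323/12, q_S = 145/6.
Total output Q = 323/12 + 145/6 = 613/12.

51.08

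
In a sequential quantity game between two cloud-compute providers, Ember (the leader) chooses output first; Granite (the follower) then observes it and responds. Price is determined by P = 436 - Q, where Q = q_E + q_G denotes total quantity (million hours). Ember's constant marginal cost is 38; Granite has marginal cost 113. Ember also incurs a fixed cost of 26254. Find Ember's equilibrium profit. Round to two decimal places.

Solve by backward induction. Given q_E, the follower Granite maximises π_G = (436 - q_E - q_G)q_G - 113q_G.
∂π_G/∂q_G = 323 - q_E - 2q_G = 0 gives the reaction function q_G = (323 - q_E)/2.
The leader anticipates this reaction. Substituting into P = 436 - Q gives P = 549/2 - (1/2)q_E, so π_E = (549/2 - (1/2)q_E)q_E - 38q_E.
Maximising: ∂π_E/∂q_E = 473/2 - q_E = 0, giving q_E = 473/2.
Then q_G = (323 - 473/2)/2 = 173/4.
Price P = 436 - 1119/4 = 625/4.
Ember's profit: (625/4 - 38)·(473/2) - 26254 = 1712.1250.

1712.13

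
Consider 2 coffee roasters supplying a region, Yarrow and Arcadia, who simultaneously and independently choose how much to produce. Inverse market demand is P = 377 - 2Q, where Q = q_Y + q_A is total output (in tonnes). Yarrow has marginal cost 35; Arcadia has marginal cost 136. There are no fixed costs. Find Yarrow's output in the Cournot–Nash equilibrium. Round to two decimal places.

Yarrow's profit: π_Y = (377 - 2Q)q_Y - (35q_Y). Setting ∂π_Y/∂q_Y = 0: 342 - 4q_Y - 2(q_A) = 0.
Arcadia's first-order condition: 241 - 4q_A - 2(q_Y) = 0.
So q_Y = (342 - 2q_A)/4 and q_A = (241 - 2q_Y)/4.
Solving the pair: q_Y = 443/6, q_A = 70/3.

73.83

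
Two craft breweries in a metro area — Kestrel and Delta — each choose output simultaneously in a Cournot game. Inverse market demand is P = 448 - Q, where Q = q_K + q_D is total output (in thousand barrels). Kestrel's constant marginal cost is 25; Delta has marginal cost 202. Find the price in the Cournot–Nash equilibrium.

225

Kestrel's profit: π_K = (448 - Q)q_K - (25q_K). Setting ∂π_K/∂q_K = 0: 423 - 2q_K - (q_D) = 0.
Delta's profit: π_D = (448 - Q)q_D - (202q_D). Setting ∂π_D/∂q_D = 0: 246 - 2q_D - (q_K) = 0.
So q_K = (423 - q_D)/2 and q_D = (246 - q_K)/2.
Substituting one into the other gives q_K = 200 and q_D = 23.
Total output Q = 223, so price P = 448 - 223 = 225.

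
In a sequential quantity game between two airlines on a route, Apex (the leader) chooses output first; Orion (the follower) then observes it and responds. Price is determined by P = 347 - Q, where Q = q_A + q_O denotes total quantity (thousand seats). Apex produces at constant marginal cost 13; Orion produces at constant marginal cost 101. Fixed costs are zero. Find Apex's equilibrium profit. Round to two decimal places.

22260.50

The follower Orion best-responds to any q_A: π_O = (347 - Q)q_O - 101q_O.
Setting the follower's marginal profit to zero, 246 - q_A - 2q_O = 0, i.e. q_O = (246 - q_A)/2.
Apex substitutes q_O(q_A) into its own profit: π_A = q_A(347 - q_A - (246 - q_A)/2) - 13q_A = (224 - (1/2)q_A)q_A - 13q_A.
Maximising: ∂π_A/∂q_A = 211 - q_A = 0, giving q_A = 211.
Then q_O = (246 - 211)/2 = 35/2.
Price P = 347 - 457/2 = 237/2.
Apex's profit: (237/2 - 13)·211 = 22260.5000.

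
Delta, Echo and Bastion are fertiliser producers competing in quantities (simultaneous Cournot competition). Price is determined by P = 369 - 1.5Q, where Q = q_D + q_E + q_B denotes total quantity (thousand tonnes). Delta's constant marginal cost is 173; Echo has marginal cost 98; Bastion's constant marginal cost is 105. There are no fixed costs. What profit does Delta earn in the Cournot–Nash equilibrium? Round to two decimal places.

117.04

Delta's profit: π_D = (369 - 1.5Q)q_D - (173q_D). Setting ∂π_D/∂q_D = 0: 196 - 3q_D - (3/2)(q_E + q_B) = 0.
Echo's first-order condition: 271 - 3q_E - (3/2)(q_D + q_B) = 0.
Bastion's profit: π_B = (369 - 1.5Q)q_B - (105q_B). Setting ∂π_B/∂q_B = 0: 264 - 3q_B - (3/2)(q_D + q_E) = 0.
Adding the 3 conditions: 731 − 3Q − 3Q = 0, i.e. Q = 731/6.
Back-substituting: q_D = (196 − 731/4)/(3/2) = 53/6, q_E = (271 − 731/4)/(3/2) = 353/6, q_B = (264 − 731/4)/(3/2) = 325/6.
Price P = 369 - (3/2)·(731/6) = 745/4.
Delta's profit: (745/4 - 173)·(53/6) = 117.0417.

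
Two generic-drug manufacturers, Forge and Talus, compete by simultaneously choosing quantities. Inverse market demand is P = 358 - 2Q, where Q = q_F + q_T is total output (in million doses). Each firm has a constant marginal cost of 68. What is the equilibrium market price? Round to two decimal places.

Each firm earns π_i = (358 - 2Q)q_i - 68q_i.
Setting ∂π_i/∂q_i = 0 with rivals' quantities fixed: 290 - 4q_i - 2q_j = 0.
By symmetry each firm produces the same amount; substituting q_j = q_i yields q_i = 290/6 = 145/3.
Total output Q = 290/3, so price P = 358 - 2·(290/3) = 494/3.

164.67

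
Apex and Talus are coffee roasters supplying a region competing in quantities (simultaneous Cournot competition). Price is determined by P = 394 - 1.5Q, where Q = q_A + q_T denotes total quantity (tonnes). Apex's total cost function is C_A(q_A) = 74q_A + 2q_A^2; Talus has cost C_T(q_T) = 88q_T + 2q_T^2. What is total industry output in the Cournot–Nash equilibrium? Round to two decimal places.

Apex's profit: π_A = (394 - 1.5Q)q_A - (74q_A + 2q_A²). Setting ∂π_A/∂q_A = 0: 320 - 7q_A - (3/2)(q_T) = 0.
Talus's first-order condition: 306 - 7q_T - (3/2)(q_A) = 0.
Rearranging gives the reaction functions q_A = (320 - (3/2)q_T)/7 and q_T = (306 - (3/2)q_A)/7.
Substituting one into the other gives q_A = 38.0963 and q_T = 35.5508.
Total output Q = 38.0963 + 35.5508 = 1252/17.

73.65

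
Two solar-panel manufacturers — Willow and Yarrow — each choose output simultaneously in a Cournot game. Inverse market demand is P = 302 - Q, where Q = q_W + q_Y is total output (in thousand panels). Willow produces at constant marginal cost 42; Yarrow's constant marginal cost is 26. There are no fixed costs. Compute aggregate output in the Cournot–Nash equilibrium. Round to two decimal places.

178.67

Willow's profit: π_W = (302 - Q)q_W - (42q_W). Setting ∂π_W/∂q_W = 0: 260 - 2q_W - (q_Y) = 0.
Yarrow's profit: π_Y = (302 - Q)q_Y - (26q_Y). Setting ∂π_Y/∂q_Y = 0: 276 - 2q_Y - (q_W) = 0.
Best responses: q_W = (260 - q_Y)/2, q_Y = (276 - q_W)/2.
Substituting one into the other gives q_W = 244/3 and q_Y = 292/3.
Total output Q = 244/3 + 292/3 = 536/3.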